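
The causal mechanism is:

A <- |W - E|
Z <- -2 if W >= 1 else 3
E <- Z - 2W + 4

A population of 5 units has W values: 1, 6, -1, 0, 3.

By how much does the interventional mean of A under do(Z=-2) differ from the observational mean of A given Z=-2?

-1.8

do(Z=-2) breaks Z's dependence on W. With Z=-2 fixed, A across the units is 1, 16, 5, 2, 7, mean 6.2.
E[A|Z=-2] averages over only the 3 units with Z=-2 (W = 1, 6, 3): A = 1, 16, 7, mean 8.
Difference = 6.2 − 8 = -1.8.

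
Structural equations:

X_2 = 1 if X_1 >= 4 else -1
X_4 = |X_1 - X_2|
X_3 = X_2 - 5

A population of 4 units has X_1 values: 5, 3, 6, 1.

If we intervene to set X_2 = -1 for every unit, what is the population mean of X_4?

4.75

The intervention sets X_2=-1 in all 4 units regardless of X_1. Recomputing X_4 per unit gives 6, 4, 7, 2; average 4.75.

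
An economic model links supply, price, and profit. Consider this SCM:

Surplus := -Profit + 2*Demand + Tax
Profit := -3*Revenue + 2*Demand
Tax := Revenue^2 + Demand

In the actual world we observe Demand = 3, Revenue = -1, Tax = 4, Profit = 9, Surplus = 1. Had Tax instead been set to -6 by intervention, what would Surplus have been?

do(Tax=-6) replaces the equation Tax := Revenue^2 + Demand with the constant Tax = -6.
Profit = -3*Revenue + 2*Demand  [with Revenue=-1, Demand=3]  = 9
Surplus = -Profit + 2*Demand + Tax  [with Profit=9, Demand=3, Tax=-6]  = -9

-9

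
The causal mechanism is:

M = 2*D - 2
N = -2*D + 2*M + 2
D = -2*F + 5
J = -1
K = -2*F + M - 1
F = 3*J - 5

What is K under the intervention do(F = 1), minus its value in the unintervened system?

do(F=1) replaces the equation F = 3*J - 5 with the constant F = 1.
D = -2*F + 5  [with F=1]  = 3
M = 2*D - 2  [with D=3]  = 4
K = -2*F + M - 1  [with F=1, M=4]  = 1
Without intervention: F = 3*J - 5  [with J=-1]  = -8; D = -2*F + 5  [with F=-8]  = 21; M = 2*D - 2  [with D=21]  = 40; K = -2*F + M - 1  [with F=-8, M=40]  = 55.
Change = 1 − 55 = -54.

-54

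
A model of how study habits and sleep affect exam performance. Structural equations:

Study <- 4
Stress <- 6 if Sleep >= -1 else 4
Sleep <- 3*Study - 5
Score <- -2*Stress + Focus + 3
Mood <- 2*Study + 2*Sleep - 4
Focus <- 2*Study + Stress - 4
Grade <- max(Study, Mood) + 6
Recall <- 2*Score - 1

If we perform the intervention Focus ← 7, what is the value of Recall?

-5

The intervention breaks the incoming arrows to Focus: Focus <- 2*Study + Stress - 4 no longer applies, and Focus = 7.
Sleep = 3*Study - 5  [with Study=4]  = 7
Stress = 6 if Sleep >= -1 else 4  [with Sleep=7]  = 6
Score = -2*Stress + Focus + 3  [with Stress=6, Focus=7]  = -2
Recall = 2*Score - 1  [with Score=-2]  = -5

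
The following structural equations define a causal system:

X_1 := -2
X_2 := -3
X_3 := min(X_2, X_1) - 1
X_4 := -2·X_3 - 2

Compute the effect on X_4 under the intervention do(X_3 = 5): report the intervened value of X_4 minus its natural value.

-18

The intervention breaks the incoming arrows to X_3: X_3 := min(X_2, X_1) - 1 no longer applies, and X_3 = 5.
X_4 = -2·X_3 - 2  [with X_3=5]  = -12
Without intervention: X_3 = min(X_2, X_1) - 1  [with X_2=-3, X_1=-2]  = -4; X_4 = -2·X_3 - 2  [with X_3=-4]  = 6.
Change = -12 − 6 = -18.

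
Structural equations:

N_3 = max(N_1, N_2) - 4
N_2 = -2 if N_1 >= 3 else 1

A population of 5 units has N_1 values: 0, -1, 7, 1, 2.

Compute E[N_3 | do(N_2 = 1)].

Every unit gets N_2=1 under the intervention. N_3 values become -3, -3, 3, -3, -2; E[N_3|do(N_2=1)] = -1.6.

-1.6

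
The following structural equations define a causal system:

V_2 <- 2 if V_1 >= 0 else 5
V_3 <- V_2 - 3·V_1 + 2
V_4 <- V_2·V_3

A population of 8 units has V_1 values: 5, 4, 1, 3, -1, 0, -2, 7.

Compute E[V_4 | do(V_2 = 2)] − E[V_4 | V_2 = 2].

7.25

do(V_2=2) breaks V_2's dependence on V_1. With V_2=2 fixed, V_4 across the units is -22, -16, 2, -10, 14, 8, 20, -34, mean -4.75.
E[V_4|V_2=2] averages over only the 6 units with V_2=2 (V_1 = 5, 4, 1, 3, 0, 7): V_4 = -22, -16, 2, -10, 8, -34, mean -12.
Difference = -4.75 − (-12) = 7.25.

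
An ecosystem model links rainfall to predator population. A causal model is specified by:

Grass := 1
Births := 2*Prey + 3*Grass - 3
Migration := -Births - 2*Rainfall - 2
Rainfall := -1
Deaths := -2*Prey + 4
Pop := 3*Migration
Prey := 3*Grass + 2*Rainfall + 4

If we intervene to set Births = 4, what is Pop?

-12

The intervention breaks the incoming arrows to Births: Births := 2*Prey + 3*Grass - 3 no longer applies, and Births = 4.
Migration = -Births - 2*Rainfall - 2  [with Births=4, Rainfall=-1]  = -4
Pop = 3*Migration  [with Migration=-4]  = -12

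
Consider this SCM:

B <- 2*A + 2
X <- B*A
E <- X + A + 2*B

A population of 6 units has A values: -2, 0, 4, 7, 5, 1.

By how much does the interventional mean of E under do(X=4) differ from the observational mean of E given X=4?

do(X=4) breaks X's dependence on A. With X=4 fixed, E across the units is -2, 8, 28, 43, 33, 13, mean 20.5.
Conditioning on X=4 selects the 2 unit(s) with A ∈ {-2, 1}. Their E values: -2, 13. Mean = 5.5.
Difference = 20.5 − 5.5 = 15.

15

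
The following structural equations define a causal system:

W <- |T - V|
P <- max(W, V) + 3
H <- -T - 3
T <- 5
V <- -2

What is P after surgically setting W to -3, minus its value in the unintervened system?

do(W=-3) replaces the equation W <- |T - V| with the constant W = -3.
P = max(W, V) + 3  [with W=-3, V=-2]  = 1
Without intervention: W = |T - V|  [with T=5, V=-2]  = 7; P = max(W, V) + 3  [with W=7, V=-2]  = 10.
Change = 1 − 10 = -9.

-9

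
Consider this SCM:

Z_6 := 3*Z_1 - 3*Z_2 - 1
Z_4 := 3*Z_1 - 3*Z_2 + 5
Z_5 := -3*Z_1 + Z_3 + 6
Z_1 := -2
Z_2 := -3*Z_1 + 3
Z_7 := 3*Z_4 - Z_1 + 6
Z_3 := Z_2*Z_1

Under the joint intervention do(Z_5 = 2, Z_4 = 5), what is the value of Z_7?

23

Setting Z_5 = 2, Z_4 = 5 by intervention discards those variables' equations.
Z_7 = 3*Z_4 - Z_1 + 6  [with Z_4=5, Z_1=-2]  = 23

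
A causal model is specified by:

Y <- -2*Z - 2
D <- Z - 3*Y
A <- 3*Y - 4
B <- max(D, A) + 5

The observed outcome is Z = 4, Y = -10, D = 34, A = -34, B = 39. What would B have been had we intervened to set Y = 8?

25

do(Y=8) replaces the equation Y <- -2*Z - 2 with the constant Y = 8.
D = Z - 3*Y  [with Z=4, Y=8]  = -20
A = 3*Y - 4  [with Y=8]  = 20
B = max(D, A) + 5  [with D=-20, A=20]  = 25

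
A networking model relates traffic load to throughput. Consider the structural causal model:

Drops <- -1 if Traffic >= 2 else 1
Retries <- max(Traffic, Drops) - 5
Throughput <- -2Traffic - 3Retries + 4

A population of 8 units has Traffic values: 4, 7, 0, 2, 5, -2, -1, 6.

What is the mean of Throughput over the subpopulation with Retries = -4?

E[Throughput|Retries=-4] averages over only the 3 units with Retries=-4 (Traffic = 0, -2, -1): Throughput = 16, 20, 18, mean 18.

18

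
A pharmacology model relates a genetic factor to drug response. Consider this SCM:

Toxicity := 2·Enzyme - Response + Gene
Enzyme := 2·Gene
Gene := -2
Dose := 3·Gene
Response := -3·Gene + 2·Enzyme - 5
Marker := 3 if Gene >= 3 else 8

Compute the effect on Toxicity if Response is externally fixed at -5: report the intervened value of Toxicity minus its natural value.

-2

The intervention breaks the incoming arrows to Response: Response := -3·Gene + 2·Enzyme - 5 no longer applies, and Response = -5.
Enzyme = 2·Gene  [with Gene=-2]  = -4
Toxicity = 2·Enzyme - Response + Gene  [with Enzyme=-4, Response=-5, Gene=-2]  = -5
Without intervention: Enzyme = 2·Gene  [with Gene=-2]  = -4; Response = -3·Gene + 2·Enzyme - 5  [with Gene=-2, Enzyme=-4]  = -7; Toxicity = 2·Enzyme - Response + Gene  [with Enzyme=-4, Response=-7, Gene=-2]  = -3.
Change = -5 − (-3) = -2.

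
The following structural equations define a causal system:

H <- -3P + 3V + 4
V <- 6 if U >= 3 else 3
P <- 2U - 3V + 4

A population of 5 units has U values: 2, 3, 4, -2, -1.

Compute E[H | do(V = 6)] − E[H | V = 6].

13.8

The intervention sets V=6 in all 5 units regardless of U. Recomputing H per unit gives 52, 46, 40, 76, 70; average 56.8.
E[H|V=6] averages over only the 2 units with V=6 (U = 3, 4): H = 46, 40, mean 43.
Difference = 56.8 − 43 = 13.8.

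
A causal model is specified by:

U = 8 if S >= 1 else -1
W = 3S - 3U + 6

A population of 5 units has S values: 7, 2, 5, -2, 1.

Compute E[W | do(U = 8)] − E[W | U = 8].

-3.45

Under do(U=8), U's equation is replaced by U=8 for every unit. Per-unit W: 3, -12, -3, -24, -15. Mean = -10.2.
Conditioning on U=8 selects the 4 unit(s) with S ∈ {7, 2, 5, 1}. Their W values: 3, -12, -3, -15. Mean = -6.75.
Difference = -10.2 − (-6.75) = -3.45.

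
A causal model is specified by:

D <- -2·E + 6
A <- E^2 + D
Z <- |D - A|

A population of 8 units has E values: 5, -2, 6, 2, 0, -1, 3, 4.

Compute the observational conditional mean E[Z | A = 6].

Conditioning on A=6 selects the 2 unit(s) with E ∈ {2, 0}. Their Z values: 4, 0. Mean = 2.

2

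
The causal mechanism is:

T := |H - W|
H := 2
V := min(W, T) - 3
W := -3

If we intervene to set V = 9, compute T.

5

Under do(V=9), the mechanism V := min(W, T) - 3 is discarded; V is fixed at 9.
Since T is not a descendant of the intervened variable, it is unaffected.
T = |H - W|  [with H=2, W=-3]  = 5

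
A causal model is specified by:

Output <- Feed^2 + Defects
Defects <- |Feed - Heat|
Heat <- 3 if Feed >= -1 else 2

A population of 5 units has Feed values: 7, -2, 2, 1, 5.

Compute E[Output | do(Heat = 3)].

19.4

Under do(Heat=3), Heat's equation is replaced by Heat=3 for every unit. Per-unit Output: 53, 9, 5, 3, 27. Mean = 19.4.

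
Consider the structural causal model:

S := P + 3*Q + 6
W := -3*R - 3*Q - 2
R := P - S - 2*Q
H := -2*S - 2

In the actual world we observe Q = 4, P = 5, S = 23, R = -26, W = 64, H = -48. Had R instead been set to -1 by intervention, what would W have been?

-11

Intervening sets R = -1 and removes its equation (R := P - S - 2*Q).
W = -3*R - 3*Q - 2  [with R=-1, Q=4]  = -11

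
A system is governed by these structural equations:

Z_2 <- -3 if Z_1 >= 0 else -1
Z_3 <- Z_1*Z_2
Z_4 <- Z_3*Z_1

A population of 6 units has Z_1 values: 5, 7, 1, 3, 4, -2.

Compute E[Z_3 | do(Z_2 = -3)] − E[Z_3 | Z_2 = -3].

3

Under do(Z_2=-3), Z_2's equation is replaced by Z_2=-3 for every unit. Per-unit Z_3: -15, -21, -3, -9, -12, 6. Mean = -9.
E[Z_3|Z_2=-3] averages over only the 5 units with Z_2=-3 (Z_1 = 5, 7, 1, 3, 4): Z_3 = -15, -21, -3, -9, -12, mean -12.
Difference = -9 − (-12) = 3.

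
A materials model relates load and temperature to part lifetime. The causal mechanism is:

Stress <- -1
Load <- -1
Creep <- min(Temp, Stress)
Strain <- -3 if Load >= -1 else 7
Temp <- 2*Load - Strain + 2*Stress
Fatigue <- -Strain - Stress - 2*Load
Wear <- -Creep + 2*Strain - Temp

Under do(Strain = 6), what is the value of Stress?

Under do(Strain=6), the mechanism Strain <- -3 if Load >= -1 else 7 is discarded; Strain is fixed at 6.
Since Stress is not a descendant of the intervened variable, it is unaffected.

-1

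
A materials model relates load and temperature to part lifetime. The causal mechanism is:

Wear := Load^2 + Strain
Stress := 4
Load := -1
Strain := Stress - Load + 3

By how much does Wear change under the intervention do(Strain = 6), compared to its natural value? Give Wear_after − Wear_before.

-2

The intervention breaks the incoming arrows to Strain: Strain := Stress - Load + 3 no longer applies, and Strain = 6.
Wear = Load^2 + Strain  [with Load=-1, Strain=6]  = 7
Without intervention: Strain = Stress - Load + 3  [with Stress=4, Load=-1]  = 8; Wear = Load^2 + Strain  [with Load=-1, Strain=8]  = 9.
Change = 7 − 9 = -2.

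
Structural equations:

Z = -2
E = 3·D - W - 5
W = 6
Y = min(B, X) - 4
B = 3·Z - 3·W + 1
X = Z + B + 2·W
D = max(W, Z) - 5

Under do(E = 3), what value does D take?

1

do(E=3) replaces the equation E = 3·D - W - 5 with the constant E = 3.
D is not downstream of the intervention, so its value is determined by the original equations.
D = max(W, Z) - 5  [with W=6, Z=-2]  = 1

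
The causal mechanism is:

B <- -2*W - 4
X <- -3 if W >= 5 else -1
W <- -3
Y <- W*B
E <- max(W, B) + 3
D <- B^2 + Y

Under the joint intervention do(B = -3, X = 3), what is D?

18

The joint intervention fixes B = -3, X = 3, removing each variable's own equation.
Y = W*B  [with W=-3, B=-3]  = 9
D = B^2 + Y  [with B=-3, Y=9]  = 18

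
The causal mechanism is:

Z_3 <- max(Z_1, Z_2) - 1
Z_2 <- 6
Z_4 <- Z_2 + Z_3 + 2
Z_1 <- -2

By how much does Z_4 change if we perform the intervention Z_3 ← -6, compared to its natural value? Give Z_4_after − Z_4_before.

The intervention breaks the incoming arrows to Z_3: Z_3 <- max(Z_1, Z_2) - 1 no longer applies, and Z_3 = -6.
Z_4 = Z_2 + Z_3 + 2  [with Z_2=6, Z_3=-6]  = 2
Without intervention: Z_3 = max(Z_1, Z_2) - 1  [with Z_1=-2, Z_2=6]  = 5; Z_4 = Z_2 + Z_3 + 2  [with Z_2=6, Z_3=5]  = 13.
Change = 2 − 13 = -11.

-11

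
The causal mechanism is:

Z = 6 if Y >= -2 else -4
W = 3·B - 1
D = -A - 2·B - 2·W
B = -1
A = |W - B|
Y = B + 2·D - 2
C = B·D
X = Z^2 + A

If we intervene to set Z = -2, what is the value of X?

do(Z=-2) replaces the equation Z = 6 if Y >= -2 else -4 with the constant Z = -2.
W = 3·B - 1  [with B=-1]  = -4
A = |W - B|  [with W=-4, B=-1]  = 3
X = Z^2 + A  [with Z=-2, A=3]  = 7

7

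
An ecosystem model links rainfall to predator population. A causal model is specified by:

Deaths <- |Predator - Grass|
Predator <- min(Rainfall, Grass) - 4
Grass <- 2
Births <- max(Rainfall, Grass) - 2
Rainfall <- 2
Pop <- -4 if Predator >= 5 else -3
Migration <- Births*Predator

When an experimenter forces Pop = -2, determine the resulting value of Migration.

0

Intervening sets Pop = -2 and removes its equation (Pop <- -4 if Predator >= 5 else -3).
Since Migration is not a descendant of the intervened variable, it is unaffected.
Predator = min(Rainfall, Grass) - 4  [with Rainfall=2, Grass=2]  = -2
Births = max(Rainfall, Grass) - 2  [with Rainfall=2, Grass=2]  = 0
Migration = Births*Predator  [with Births=0, Predator=-2]  = 0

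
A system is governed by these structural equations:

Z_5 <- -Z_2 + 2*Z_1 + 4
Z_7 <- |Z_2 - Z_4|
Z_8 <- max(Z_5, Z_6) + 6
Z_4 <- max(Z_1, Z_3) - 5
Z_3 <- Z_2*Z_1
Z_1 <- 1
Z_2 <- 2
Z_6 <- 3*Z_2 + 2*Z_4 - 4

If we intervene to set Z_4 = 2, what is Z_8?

12

do(Z_4=2) replaces the equation Z_4 <- max(Z_1, Z_3) - 5 with the constant Z_4 = 2.
Z_5 = -Z_2 + 2*Z_1 + 4  [with Z_2=2, Z_1=1]  = 4
Z_6 = 3*Z_2 + 2*Z_4 - 4  [with Z_2=2, Z_4=2]  = 6
Z_8 = max(Z_5, Z_6) + 6  [with Z_5=4, Z_6=6]  = 12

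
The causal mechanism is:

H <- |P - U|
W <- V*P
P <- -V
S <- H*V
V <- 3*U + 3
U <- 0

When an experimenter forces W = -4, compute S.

9

do(W=-4) replaces the equation W <- V*P with the constant W = -4.
Since S is not a descendant of the intervened variable, it is unaffected.
V = 3*U + 3  [with U=0]  = 3
P = -V  [with V=3]  = -3
H = |P - U|  [with P=-3, U=0]  = 3
S = H*V  [with H=3, V=3]  = 9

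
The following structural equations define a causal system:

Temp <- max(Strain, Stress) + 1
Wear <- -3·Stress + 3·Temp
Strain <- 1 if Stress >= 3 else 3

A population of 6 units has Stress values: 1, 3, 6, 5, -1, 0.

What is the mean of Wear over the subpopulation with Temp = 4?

9.75

Observing Temp=4 restricts to units where Temp's equation naturally yields 4: Stress ∈ {1, 3, -1, 0}. In that subpopulation Wear = 9, 3, 15, 12, mean 9.75.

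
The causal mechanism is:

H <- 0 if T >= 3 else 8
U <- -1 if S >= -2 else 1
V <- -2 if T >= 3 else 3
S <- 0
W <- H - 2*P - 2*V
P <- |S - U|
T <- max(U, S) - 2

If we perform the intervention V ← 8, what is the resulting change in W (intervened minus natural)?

-10

Under do(V=8), the mechanism V <- -2 if T >= 3 else 3 is discarded; V is fixed at 8.
U = -1 if S >= -2 else 1  [with S=0]  = -1
T = max(U, S) - 2  [with U=-1, S=0]  = -2
P = |S - U|  [with S=0, U=-1]  = 1
H = 0 if T >= 3 else 8  [with T=-2]  = 8
W = H - 2*P - 2*V  [with H=8, P=1, V=8]  = -10
Without intervention: U = -1 if S >= -2 else 1  [with S=0]  = -1; T = max(U, S) - 2  [with U=-1, S=0]  = -2; P = |S - U|  [with S=0, U=-1]  = 1; V = -2 if T >= 3 else 3  [with T=-2]  = 3; H = 0 if T >= 3 else 8  [with T=-2]  = 8; W = H - 2*P - 2*V  [with H=8, P=1, V=3]  = 0.
Change = -10 − 0 = -10.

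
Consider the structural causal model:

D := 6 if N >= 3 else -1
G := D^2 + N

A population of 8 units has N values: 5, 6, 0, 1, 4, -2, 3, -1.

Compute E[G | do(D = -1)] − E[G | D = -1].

2.5

Under do(D=-1), D's equation is replaced by D=-1 for every unit. Per-unit G: 6, 7, 1, 2, 5, -1, 4, 0. Mean = 3.
Conditioning on D=-1 selects the 4 unit(s) with N ∈ {0, 1, -2, -1}. Their G values: 1, 2, -1, 0. Mean = 0.5.
Difference = 3 − 0.5 = 2.5.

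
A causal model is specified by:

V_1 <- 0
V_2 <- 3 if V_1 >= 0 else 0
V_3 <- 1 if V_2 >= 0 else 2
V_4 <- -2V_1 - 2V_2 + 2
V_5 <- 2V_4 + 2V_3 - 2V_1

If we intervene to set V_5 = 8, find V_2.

Under do(V_5=8), the mechanism V_5 <- 2V_4 + 2V_3 - 2V_1 is discarded; V_5 is fixed at 8.
No directed path runs from V_5 to V_2, so V_2 keeps its natural value.
V_2 = 3 if V_1 >= 0 else 0  [with V_1=0]  = 3

3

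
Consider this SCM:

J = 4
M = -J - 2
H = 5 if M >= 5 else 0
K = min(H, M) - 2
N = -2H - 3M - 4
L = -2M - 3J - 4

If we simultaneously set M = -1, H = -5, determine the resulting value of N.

9

Under do(M = -1, H = -5), each intervened variable's structural equation is replaced by its fixed value.
N = -2H - 3M - 4  [with H=-5, M=-1]  = 9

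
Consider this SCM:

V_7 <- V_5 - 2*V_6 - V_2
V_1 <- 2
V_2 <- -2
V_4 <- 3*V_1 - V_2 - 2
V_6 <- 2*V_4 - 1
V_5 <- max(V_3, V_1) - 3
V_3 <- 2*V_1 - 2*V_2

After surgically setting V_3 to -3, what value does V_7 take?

The intervention breaks the incoming arrows to V_3: V_3 <- 2*V_1 - 2*V_2 no longer applies, and V_3 = -3.
V_4 = 3*V_1 - V_2 - 2  [with V_1=2, V_2=-2]  = 6
V_5 = max(V_3, V_1) - 3  [with V_3=-3, V_1=2]  = -1
V_6 = 2*V_4 - 1  [with V_4=6]  = 11
V_7 = V_5 - 2*V_6 - V_2  [with V_5=-1, V_6=11, V_2=-2]  = -21

-21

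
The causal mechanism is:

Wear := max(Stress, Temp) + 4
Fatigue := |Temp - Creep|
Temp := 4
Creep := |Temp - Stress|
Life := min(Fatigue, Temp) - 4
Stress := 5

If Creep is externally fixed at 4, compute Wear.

The intervention breaks the incoming arrows to Creep: Creep := |Temp - Stress| no longer applies, and Creep = 4.
Wear is not downstream of the intervention, so its value is determined by the original equations.
Wear = max(Stress, Temp) + 4  [with Stress=5, Temp=4]  = 9

9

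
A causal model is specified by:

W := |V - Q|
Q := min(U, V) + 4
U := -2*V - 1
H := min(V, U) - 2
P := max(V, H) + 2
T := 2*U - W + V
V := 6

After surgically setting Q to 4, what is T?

-22

Under do(Q=4), the mechanism Q := min(U, V) + 4 is discarded; Q is fixed at 4.
U = -2*V - 1  [with V=6]  = -13
W = |V - Q|  [with V=6, Q=4]  = 2
T = 2*U - W + V  [with U=-13, W=2, V=6]  = -22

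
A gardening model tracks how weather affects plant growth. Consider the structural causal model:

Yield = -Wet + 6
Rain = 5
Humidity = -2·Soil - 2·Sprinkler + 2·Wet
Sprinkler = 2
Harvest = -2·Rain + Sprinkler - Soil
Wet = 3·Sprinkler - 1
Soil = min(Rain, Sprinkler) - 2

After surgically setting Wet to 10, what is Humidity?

16

Intervening sets Wet = 10 and removes its equation (Wet = 3·Sprinkler - 1).
Soil = min(Rain, Sprinkler) - 2  [with Rain=5, Sprinkler=2]  = 0
Humidity = -2·Soil - 2·Sprinkler + 2·Wet  [with Soil=0, Sprinkler=2, Wet=10]  = 16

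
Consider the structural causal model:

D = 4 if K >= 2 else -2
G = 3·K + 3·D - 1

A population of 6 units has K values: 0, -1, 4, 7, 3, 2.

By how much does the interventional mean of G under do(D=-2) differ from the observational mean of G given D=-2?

Every unit gets D=-2 under the intervention. G values become -7, -10, 5, 14, 2, -1; E[G|do(D=-2)] = 0.5.
Conditioning on D=-2 selects the 2 unit(s) with K ∈ {0, -1}. Their G values: -7, -10. Mean = -8.5.
Difference = 0.5 − (-8.5) = 9.

9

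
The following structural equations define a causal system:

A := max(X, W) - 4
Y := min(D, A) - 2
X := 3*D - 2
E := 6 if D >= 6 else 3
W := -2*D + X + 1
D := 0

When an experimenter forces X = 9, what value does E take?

Under do(X=9), the mechanism X := 3*D - 2 is discarded; X is fixed at 9.
Since E is not a descendant of the intervened variable, it is unaffected.
E = 6 if D >= 6 else 3  [with D=0]  = 3

3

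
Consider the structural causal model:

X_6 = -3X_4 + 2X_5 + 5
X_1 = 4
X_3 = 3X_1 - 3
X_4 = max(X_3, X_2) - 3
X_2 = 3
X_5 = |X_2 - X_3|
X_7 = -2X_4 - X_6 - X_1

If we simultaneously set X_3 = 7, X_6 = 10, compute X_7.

Under do(X_3 = 7, X_6 = 10), each intervened variable's structural equation is replaced by its fixed value.
X_4 = max(X_3, X_2) - 3  [with X_3=7, X_2=3]  = 4
X_7 = -2X_4 - X_6 - X_1  [with X_4=4, X_6=10, X_1=4]  = -22

-22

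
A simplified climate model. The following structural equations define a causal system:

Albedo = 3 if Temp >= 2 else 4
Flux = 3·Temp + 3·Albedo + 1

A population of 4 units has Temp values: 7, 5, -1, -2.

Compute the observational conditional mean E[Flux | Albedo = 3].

28

E[Flux|Albedo=3] averages over only the 2 units with Albedo=3 (Temp = 7, 5): Flux = 31, 25, mean 28.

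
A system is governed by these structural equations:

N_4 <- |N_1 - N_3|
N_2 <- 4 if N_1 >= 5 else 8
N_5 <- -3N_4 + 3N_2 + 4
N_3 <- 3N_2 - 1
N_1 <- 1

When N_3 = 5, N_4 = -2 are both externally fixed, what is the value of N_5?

34

Setting N_3 = 5, N_4 = -2 by intervention discards those variables' equations.
N_2 = 4 if N_1 >= 5 else 8  [with N_1=1]  = 8
N_5 = -3N_4 + 3N_2 + 4  [with N_4=-2, N_2=8]  = 34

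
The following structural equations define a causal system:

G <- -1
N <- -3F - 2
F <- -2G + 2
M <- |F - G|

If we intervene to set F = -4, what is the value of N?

10

Under do(F=-4), the mechanism F <- -2G + 2 is discarded; F is fixed at -4.
N = -3F - 2  [with F=-4]  = 10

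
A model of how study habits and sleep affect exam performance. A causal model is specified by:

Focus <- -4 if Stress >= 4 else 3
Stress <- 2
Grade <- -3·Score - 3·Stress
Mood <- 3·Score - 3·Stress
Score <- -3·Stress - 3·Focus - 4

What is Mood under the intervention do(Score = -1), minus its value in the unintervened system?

The intervention breaks the incoming arrows to Score: Score <- -3·Stress - 3·Focus - 4 no longer applies, and Score = -1.
Mood = 3·Score - 3·Stress  [with Score=-1, Stress=2]  = -9
Without intervention: Focus = -4 if Stress >= 4 else 3  [with Stress=2]  = 3; Score = -3·Stress - 3·Focus - 4  [with Stress=2, Focus=3]  = -19; Mood = 3·Score - 3·Stress  [with Score=-19, Stress=2]  = -63.
Change = -9 − (-63) = 54.

54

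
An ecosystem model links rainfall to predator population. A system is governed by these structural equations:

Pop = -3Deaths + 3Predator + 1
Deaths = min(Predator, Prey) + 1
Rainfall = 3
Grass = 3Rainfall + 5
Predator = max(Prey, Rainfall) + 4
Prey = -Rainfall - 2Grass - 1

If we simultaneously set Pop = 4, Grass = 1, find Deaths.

-5

The joint intervention fixes Pop = 4, Grass = 1, removing each variable's own equation.
Prey = -Rainfall - 2Grass - 1  [with Rainfall=3, Grass=1]  = -6
Predator = max(Prey, Rainfall) + 4  [with Prey=-6, Rainfall=3]  = 7
Deaths = min(Predator, Prey) + 1  [with Predator=7, Prey=-6]  = -5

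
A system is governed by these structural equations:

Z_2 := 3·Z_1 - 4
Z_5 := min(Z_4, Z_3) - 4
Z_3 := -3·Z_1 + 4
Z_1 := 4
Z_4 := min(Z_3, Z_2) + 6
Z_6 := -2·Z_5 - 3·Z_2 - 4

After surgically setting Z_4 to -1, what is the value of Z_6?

Under do(Z_4=-1), the mechanism Z_4 := min(Z_3, Z_2) + 6 is discarded; Z_4 is fixed at -1.
Z_2 = 3·Z_1 - 4  [with Z_1=4]  = 8
Z_3 = -3·Z_1 + 4  [with Z_1=4]  = -8
Z_5 = min(Z_4, Z_3) - 4  [with Z_4=-1, Z_3=-8]  = -12
Z_6 = -2·Z_5 - 3·Z_2 - 4  [with Z_5=-12, Z_2=8]  = -4

-4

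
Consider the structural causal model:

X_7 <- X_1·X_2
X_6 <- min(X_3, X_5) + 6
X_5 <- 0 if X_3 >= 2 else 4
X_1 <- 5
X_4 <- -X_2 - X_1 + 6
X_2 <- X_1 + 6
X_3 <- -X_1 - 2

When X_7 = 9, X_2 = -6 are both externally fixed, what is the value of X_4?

Under do(X_7 = 9, X_2 = -6), each intervened variable's structural equation is replaced by its fixed value.
X_4 = -X_2 - X_1 + 6  [with X_2=-6, X_1=5]  = 7

7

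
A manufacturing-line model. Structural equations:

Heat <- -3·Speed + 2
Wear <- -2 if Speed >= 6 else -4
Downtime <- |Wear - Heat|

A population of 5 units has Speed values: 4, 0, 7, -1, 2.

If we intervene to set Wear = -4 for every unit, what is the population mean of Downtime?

do(Wear=-4) breaks Wear's dependence on Speed. With Wear=-4 fixed, Downtime across the units is 6, 6, 15, 9, 0, mean 7.2.

7.2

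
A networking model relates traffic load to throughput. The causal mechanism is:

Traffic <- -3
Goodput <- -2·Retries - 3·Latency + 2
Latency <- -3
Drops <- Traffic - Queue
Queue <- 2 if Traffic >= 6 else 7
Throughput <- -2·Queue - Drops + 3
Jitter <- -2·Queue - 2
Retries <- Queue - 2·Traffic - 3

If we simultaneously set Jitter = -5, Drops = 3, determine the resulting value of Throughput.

-14

Under do(Jitter = -5, Drops = 3), each intervened variable's structural equation is replaced by its fixed value.
Queue = 2 if Traffic >= 6 else 7  [with Traffic=-3]  = 7
Throughput = -2·Queue - Drops + 3  [with Queue=7, Drops=3]  = -14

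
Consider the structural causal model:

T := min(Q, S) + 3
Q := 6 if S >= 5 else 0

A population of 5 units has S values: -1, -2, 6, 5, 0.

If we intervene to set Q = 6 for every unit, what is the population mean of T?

4.6

do(Q=6) breaks Q's dependence on S. With Q=6 fixed, T across the units is 2, 1, 9, 8, 3, mean 4.6.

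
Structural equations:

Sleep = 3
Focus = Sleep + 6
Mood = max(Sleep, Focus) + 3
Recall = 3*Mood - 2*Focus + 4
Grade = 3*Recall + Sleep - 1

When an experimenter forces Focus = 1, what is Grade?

do(Focus=1) replaces the equation Focus = Sleep + 6 with the constant Focus = 1.
Mood = max(Sleep, Focus) + 3  [with Sleep=3, Focus=1]  = 6
Recall = 3*Mood - 2*Focus + 4  [with Mood=6, Focus=1]  = 20
Grade = 3*Recall + Sleep - 1  [with Recall=20, Sleep=3]  = 62

62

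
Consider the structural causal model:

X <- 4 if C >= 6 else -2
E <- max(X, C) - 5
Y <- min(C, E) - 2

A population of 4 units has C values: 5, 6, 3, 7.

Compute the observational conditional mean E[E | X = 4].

1.5

E[E|X=4] averages over only the 2 units with X=4 (C = 6, 7): E = 1, 2, mean 1.5.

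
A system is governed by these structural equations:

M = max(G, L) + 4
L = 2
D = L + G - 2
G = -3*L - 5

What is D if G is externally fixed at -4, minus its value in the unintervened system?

Under do(G=-4), the mechanism G = -3*L - 5 is discarded; G is fixed at -4.
D = L + G - 2  [with L=2, G=-4]  = -4
Without intervention: G = -3*L - 5  [with L=2]  = -11; D = L + G - 2  [with L=2, G=-11]  = -11.
Change = -4 − (-11) = 7.

7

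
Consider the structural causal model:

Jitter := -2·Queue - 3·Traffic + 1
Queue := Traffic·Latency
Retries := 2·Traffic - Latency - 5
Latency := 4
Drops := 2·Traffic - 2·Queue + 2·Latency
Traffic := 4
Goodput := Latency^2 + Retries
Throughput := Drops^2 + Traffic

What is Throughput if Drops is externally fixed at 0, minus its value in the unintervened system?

-256

The intervention breaks the incoming arrows to Drops: Drops := 2·Traffic - 2·Queue + 2·Latency no longer applies, and Drops = 0.
Throughput = Drops^2 + Traffic  [with Drops=0, Traffic=4]  = 4
Without intervention: Queue = Traffic·Latency  [with Traffic=4, Latency=4]  = 16; Drops = 2·Traffic - 2·Queue + 2·Latency  [with Traffic=4, Queue=16, Latency=4]  = -16; Throughput = Drops^2 + Traffic  [with Drops=-16, Traffic=4]  = 260.
Change = 4 − 260 = -256.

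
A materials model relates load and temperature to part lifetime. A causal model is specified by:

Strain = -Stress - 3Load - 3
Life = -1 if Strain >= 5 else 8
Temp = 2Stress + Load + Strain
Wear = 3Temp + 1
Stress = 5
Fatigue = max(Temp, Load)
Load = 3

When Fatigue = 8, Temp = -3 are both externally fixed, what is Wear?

-8

Setting Fatigue = 8, Temp = -3 by intervention discards those variables' equations.
Wear = 3Temp + 1  [with Temp=-3]  = -8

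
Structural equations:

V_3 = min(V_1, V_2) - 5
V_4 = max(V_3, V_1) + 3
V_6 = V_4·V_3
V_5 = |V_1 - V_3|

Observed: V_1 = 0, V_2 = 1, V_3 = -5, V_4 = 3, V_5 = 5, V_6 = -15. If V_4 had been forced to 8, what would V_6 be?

-40

Under do(V_4=8), the mechanism V_4 = max(V_3, V_1) + 3 is discarded; V_4 is fixed at 8.
V_3 = min(V_1, V_2) - 5  [with V_1=0, V_2=1]  = -5
V_6 = V_4·V_3  [with V_4=8, V_3=-5]  = -40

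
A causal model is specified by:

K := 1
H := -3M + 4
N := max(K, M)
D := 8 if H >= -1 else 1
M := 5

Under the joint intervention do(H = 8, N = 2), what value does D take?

The joint intervention fixes H = 8, N = 2, removing each variable's own equation.
D = 8 if H >= -1 else 1  [with H=8]  = 8

8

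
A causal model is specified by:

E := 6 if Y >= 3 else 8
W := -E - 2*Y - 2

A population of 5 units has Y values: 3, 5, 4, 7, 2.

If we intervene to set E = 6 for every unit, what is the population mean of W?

-16.4

do(E=6) breaks E's dependence on Y. With E=6 fixed, W across the units is -14, -18, -16, -22, -12, mean -16.4.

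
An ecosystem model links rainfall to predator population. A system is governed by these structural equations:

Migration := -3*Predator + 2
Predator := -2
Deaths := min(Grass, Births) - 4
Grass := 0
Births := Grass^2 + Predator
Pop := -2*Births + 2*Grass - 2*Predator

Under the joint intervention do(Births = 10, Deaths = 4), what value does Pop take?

Setting Births = 10, Deaths = 4 by intervention discards those variables' equations.
Pop = -2*Births + 2*Grass - 2*Predator  [with Births=10, Grass=0, Predator=-2]  = -16

-16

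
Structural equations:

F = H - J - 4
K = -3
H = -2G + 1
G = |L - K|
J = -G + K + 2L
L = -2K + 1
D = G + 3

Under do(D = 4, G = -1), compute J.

The joint intervention fixes D = 4, G = -1, removing each variable's own equation.
L = -2K + 1  [with K=-3]  = 7
J = -G + K + 2L  [with G=-1, K=-3, L=7]  = 12

12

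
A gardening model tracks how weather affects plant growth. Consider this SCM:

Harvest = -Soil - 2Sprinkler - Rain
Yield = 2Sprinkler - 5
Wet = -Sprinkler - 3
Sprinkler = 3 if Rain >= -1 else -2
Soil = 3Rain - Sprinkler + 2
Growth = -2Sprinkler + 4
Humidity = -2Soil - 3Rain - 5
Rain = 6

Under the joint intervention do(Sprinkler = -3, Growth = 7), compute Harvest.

-23

The joint intervention fixes Sprinkler = -3, Growth = 7, removing each variable's own equation.
Soil = 3Rain - Sprinkler + 2  [with Rain=6, Sprinkler=-3]  = 23
Harvest = -Soil - 2Sprinkler - Rain  [with Soil=23, Sprinkler=-3, Rain=6]  = -23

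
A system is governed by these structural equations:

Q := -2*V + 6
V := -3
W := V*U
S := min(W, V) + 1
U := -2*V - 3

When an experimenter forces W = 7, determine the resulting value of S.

-2

The intervention breaks the incoming arrows to W: W := V*U no longer applies, and W = 7.
S = min(W, V) + 1  [with W=7, V=-3]  = -2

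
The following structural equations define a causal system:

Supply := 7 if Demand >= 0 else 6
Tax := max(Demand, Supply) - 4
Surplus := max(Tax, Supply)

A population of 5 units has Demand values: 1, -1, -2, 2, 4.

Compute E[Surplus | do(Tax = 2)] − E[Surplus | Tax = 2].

0.6

The intervention sets Tax=2 in all 5 units regardless of Demand. Recomputing Surplus per unit gives 7, 6, 6, 7, 7; average 6.6.
E[Surplus|Tax=2] averages over only the 2 units with Tax=2 (Demand = -1, -2): Surplus = 6, 6, mean 6.
Difference = 6.6 − 6 = 0.6.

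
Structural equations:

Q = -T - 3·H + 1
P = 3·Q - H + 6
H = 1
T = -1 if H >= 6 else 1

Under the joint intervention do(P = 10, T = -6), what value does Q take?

Setting P = 10, T = -6 by intervention discards those variables' equations.
Q = -T - 3·H + 1  [with T=-6, H=1]  = 4

4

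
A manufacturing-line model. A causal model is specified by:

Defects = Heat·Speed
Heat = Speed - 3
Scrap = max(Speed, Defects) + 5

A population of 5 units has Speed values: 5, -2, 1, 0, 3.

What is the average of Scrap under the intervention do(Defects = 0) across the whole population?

6.8

The intervention sets Defects=0 in all 5 units regardless of Speed. Recomputing Scrap per unit gives 10, 5, 6, 5, 8; average 6.8.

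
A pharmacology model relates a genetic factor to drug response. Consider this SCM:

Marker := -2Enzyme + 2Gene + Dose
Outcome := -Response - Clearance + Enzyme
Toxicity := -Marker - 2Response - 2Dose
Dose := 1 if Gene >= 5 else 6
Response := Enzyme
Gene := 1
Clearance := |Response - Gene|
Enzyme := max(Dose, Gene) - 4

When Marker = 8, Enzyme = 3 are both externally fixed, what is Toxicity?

The joint intervention fixes Marker = 8, Enzyme = 3, removing each variable's own equation.
Dose = 1 if Gene >= 5 else 6  [with Gene=1]  = 6
Response = Enzyme  [with Enzyme=3]  = 3
Toxicity = -Marker - 2Response - 2Dose  [with Marker=8, Response=3, Dose=6]  = -26

-26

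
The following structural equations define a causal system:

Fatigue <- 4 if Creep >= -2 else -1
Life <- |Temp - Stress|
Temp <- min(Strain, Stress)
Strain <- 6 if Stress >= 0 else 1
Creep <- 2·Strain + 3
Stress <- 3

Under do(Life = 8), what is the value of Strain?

do(Life=8) replaces the equation Life <- |Temp - Stress| with the constant Life = 8.
Strain is not downstream of the intervention, so its value is determined by the original equations.
Strain = 6 if Stress >= 0 else 1  [with Stress=3]  = 6

6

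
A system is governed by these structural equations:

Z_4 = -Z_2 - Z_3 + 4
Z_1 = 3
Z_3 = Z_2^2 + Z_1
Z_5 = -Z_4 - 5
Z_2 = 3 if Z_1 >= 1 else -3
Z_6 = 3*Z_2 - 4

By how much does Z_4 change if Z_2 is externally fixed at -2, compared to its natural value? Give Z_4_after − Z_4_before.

Under do(Z_2=-2), the mechanism Z_2 = 3 if Z_1 >= 1 else -3 is discarded; Z_2 is fixed at -2.
Z_3 = Z_2^2 + Z_1  [with Z_2=-2, Z_1=3]  = 7
Z_4 = -Z_2 - Z_3 + 4  [with Z_2=-2, Z_3=7]  = -1
Without intervention: Z_2 = 3 if Z_1 >= 1 else -3  [with Z_1=3]  = 3; Z_3 = Z_2^2 + Z_1  [with Z_2=3, Z_1=3]  = 12; Z_4 = -Z_2 - Z_3 + 4  [with Z_2=3, Z_3=12]  = -11.
Change = -1 − (-11) = 10.

10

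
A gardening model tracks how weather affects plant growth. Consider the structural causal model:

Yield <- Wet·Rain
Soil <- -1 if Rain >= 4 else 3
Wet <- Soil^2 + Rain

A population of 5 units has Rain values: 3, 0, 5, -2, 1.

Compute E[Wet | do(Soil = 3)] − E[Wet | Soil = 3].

Every unit gets Soil=3 under the intervention. Wet values become 12, 9, 14, 7, 10; E[Wet|do(Soil=3)] = 10.4.
Observing Soil=3 restricts to units where Soil's equation naturally yields 3: Rain ∈ {3, 0, -2, 1}. In that subpopulation Wet = 12, 9, 7, 10, mean 9.5.
Difference = 10.4 − 9.5 = 0.9.

0.9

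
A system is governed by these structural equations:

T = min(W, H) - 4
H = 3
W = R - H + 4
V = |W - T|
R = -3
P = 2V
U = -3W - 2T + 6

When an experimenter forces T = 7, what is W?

Under do(T=7), the mechanism T = min(W, H) - 4 is discarded; T is fixed at 7.
Since W is not a descendant of the intervened variable, it is unaffected.
W = R - H + 4  [with R=-3, H=3]  = -2

-2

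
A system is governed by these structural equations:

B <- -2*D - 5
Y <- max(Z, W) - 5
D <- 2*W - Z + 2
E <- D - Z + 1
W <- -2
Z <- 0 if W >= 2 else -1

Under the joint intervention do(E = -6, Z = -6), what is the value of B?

-13

The joint intervention fixes E = -6, Z = -6, removing each variable's own equation.
D = 2*W - Z + 2  [with W=-2, Z=-6]  = 4
B = -2*D - 5  [with D=4]  = -13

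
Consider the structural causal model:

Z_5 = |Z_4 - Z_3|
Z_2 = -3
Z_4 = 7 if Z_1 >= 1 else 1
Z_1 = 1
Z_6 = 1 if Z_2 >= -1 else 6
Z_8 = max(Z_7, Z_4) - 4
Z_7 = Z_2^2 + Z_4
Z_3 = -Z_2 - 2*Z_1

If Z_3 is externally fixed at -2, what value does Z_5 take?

do(Z_3=-2) replaces the equation Z_3 = -Z_2 - 2*Z_1 with the constant Z_3 = -2.
Z_4 = 7 if Z_1 >= 1 else 1  [with Z_1=1]  = 7
Z_5 = |Z_4 - Z_3|  [with Z_4=7, Z_3=-2]  = 9

9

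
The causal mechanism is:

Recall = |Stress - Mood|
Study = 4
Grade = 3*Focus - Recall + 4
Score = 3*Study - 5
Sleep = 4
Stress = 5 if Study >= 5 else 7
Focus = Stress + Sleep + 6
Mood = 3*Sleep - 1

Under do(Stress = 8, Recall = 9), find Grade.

Under do(Stress = 8, Recall = 9), each intervened variable's structural equation is replaced by its fixed value.
Focus = Stress + Sleep + 6  [with Stress=8, Sleep=4]  = 18
Grade = 3*Focus - Recall + 4  [with Focus=18, Recall=9]  = 49

49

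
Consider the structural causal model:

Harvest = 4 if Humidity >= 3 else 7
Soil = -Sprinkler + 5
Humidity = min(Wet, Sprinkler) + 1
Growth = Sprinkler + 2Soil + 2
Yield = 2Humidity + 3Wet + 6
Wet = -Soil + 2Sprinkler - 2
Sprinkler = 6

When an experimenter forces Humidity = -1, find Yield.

The intervention breaks the incoming arrows to Humidity: Humidity = min(Wet, Sprinkler) + 1 no longer applies, and Humidity = -1.
Soil = -Sprinkler + 5  [with Sprinkler=6]  = -1
Wet = -Soil + 2Sprinkler - 2  [with Soil=-1, Sprinkler=6]  = 11
Yield = 2Humidity + 3Wet + 6  [with Humidity=-1, Wet=11]  = 37

37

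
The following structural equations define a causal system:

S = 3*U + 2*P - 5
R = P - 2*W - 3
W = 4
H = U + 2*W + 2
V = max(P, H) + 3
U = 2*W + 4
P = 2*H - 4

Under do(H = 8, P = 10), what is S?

51

Under do(H = 8, P = 10), each intervened variable's structural equation is replaced by its fixed value.
U = 2*W + 4  [with W=4]  = 12
S = 3*U + 2*P - 5  [with U=12, P=10]  = 51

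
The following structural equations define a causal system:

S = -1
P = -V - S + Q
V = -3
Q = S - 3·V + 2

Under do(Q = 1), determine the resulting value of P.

5

The intervention breaks the incoming arrows to Q: Q = S - 3·V + 2 no longer applies, and Q = 1.
P = -V - S + Q  [with V=-3, S=-1, Q=1]  = 5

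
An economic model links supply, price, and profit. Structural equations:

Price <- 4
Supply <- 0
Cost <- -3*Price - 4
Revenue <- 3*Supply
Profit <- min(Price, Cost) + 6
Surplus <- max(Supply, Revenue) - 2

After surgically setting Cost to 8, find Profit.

do(Cost=8) replaces the equation Cost <- -3*Price - 4 with the constant Cost = 8.
Profit = min(Price, Cost) + 6  [with Price=4, Cost=8]  = 10

10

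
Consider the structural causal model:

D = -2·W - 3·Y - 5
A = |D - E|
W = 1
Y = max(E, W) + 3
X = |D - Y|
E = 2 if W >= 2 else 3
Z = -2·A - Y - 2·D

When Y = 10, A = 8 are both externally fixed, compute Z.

48

Under do(Y = 10, A = 8), each intervened variable's structural equation is replaced by its fixed value.
D = -2·W - 3·Y - 5  [with W=1, Y=10]  = -37
Z = -2·A - Y - 2·D  [with A=8, Y=10, D=-37]  = 48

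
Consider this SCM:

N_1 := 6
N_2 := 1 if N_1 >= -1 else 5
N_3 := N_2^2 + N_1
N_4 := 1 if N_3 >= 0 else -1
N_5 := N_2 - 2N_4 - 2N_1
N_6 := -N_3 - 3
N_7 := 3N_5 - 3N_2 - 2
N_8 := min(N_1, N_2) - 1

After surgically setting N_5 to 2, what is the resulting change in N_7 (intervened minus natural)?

Under do(N_5=2), the mechanism N_5 := N_2 - 2N_4 - 2N_1 is discarded; N_5 is fixed at 2.
N_2 = 1 if N_1 >= -1 else 5  [with N_1=6]  = 1
N_7 = 3N_5 - 3N_2 - 2  [with N_5=2, N_2=1]  = 1
Without intervention: N_2 = 1 if N_1 >= -1 else 5  [with N_1=6]  = 1; N_3 = N_2^2 + N_1  [with N_2=1, N_1=6]  = 7; N_4 = 1 if N_3 >= 0 else -1  [with N_3=7]  = 1; N_5 = N_2 - 2N_4 - 2N_1  [with N_2=1, N_4=1, N_1=6]  = -13; N_7 = 3N_5 - 3N_2 - 2  [with N_5=-13, N_2=1]  = -44.
Change = 1 − (-44) = 45.

45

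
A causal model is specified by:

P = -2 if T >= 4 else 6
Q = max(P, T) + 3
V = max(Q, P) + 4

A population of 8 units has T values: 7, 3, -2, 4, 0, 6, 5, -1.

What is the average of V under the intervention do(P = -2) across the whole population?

9.75

Under do(P=-2), P's equation is replaced by P=-2 for every unit. Per-unit V: 14, 10, 5, 11, 7, 13, 12, 6. Mean = 9.75.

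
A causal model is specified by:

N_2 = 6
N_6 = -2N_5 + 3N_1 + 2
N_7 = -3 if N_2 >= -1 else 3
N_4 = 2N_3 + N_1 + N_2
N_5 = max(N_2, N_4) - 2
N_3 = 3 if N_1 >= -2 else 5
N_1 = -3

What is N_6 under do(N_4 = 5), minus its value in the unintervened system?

14

Under do(N_4=5), the mechanism N_4 = 2N_3 + N_1 + N_2 is discarded; N_4 is fixed at 5.
N_5 = max(N_2, N_4) - 2  [with N_2=6, N_4=5]  = 4
N_6 = -2N_5 + 3N_1 + 2  [with N_5=4, N_1=-3]  = -15
Without intervention: N_3 = 3 if N_1 >= -2 else 5  [with N_1=-3]  = 5; N_4 = 2N_3 + N_1 + N_2  [with N_3=5, N_1=-3, N_2=6]  = 13; N_5 = max(N_2, N_4) - 2  [with N_2=6, N_4=13]  = 11; N_6 = -2N_5 + 3N_1 + 2  [with N_5=11, N_1=-3]  = -29.
Change = -15 − (-29) = 14.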